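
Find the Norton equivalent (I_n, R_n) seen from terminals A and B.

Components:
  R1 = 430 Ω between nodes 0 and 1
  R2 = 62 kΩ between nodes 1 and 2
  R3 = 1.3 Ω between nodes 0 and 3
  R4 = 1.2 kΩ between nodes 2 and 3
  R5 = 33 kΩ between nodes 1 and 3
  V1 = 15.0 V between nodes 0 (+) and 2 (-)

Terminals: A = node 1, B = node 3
Find the Thévenin equivalent first; then I_n = V_th/R_th and R_n = R_th.
Step 1 — V_th is the open-circuit voltage V_A - V_B (nothing connected across the terminals).
Nodal analysis, taking node 2 as the 0 V reference.
Source V1 fixes V_0 = 15 V.
KCL at each unknown node (sum of currents leaving = 0; resistances in Ω):
  Node 1: (V_1 - 15)/430 + (V_1 - 0)/62000 + (V_1 - V_3)/33000 = 0
  Node 3: (V_3 - 15)/1.3 + (V_3 - 0)/1200 + (V_3 - V_1)/33000 = 0
Collecting terms (coefficients in siemens):
  0.002372·V_1 - 0.0000303·V_3 = 0.03488
  0.7701·V_3 - 0.0000303·V_1 = 11.54
Determinant D = (0.002372)(0.7701) - (-0.0000303)(-0.0000303) = 0.001827
V_1 = [(0.03488)(0.7701) - (-0.0000303)(11.54)]/D = 14.9 V
V_3 = [(0.002372)(11.54) - (0.03488)(-0.0000303)]/D = 14.98 V
V_th = V_1 - V_3 = 14.9 - 14.98 = -0.08597 V
Step 2 — R_th: zero the source — replace V1 by a short circuit (node 2 merges into node 0) — and find the resistance seen between A (node 1) and B (node 3).
Reduce the network between node 1 (A) and node 3 (B) by series/parallel combination:
  Rp1 = R1 ‖ R2 (parallel, both between nodes 0 and 1) = 1/(1/430 + 1/62000) = 427 Ω
  Rp2 = R3 ‖ R4 (parallel, both between nodes 0 and 3) = 1/(1/1.3 + 1/1200) = 1.299 Ω
  Rs1 = Rp1 + Rp2 (series, joined only at node 0) = 427 + 1.299 = 428.3 Ω
  Rp3 = R5 ‖ Rs1 (parallel, both between nodes 1 and 3) = 1/(1/33000 + 1/428.3) = 422.8 Ω
R_th = 422.8 Ω
I_n = V_th/R_th = -0.08597/422.8 = -0.0002033 A, and R_n = R_th = 422.8 Ω

Final answer: I_n = -0.0002033 A, R_n = 422.8 Ω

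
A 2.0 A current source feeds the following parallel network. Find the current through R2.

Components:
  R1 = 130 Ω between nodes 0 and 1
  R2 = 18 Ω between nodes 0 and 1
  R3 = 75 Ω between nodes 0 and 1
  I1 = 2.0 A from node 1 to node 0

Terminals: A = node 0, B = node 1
All resistors sit directly between nodes 0 and 1, so they are in parallel and share one voltage V; the full source current 2 A splits among them.
1/R_par = 1/130 + 1/18 + 1/75 = 0.07658 S  =>  R_par = 13.06 Ω
V = I × R_par = 2 × 13.06 = 26.12 V
I_R2 = V/R2 = 26.12/18 = 1.451 A

Final answer: 1.451 A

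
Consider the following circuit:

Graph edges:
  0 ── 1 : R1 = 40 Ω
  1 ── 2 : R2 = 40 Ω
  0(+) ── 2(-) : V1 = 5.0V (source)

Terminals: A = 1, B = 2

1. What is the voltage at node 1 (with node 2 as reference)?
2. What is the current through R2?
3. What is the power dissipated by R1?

Nodal analysis, taking node 2 as the 0 V reference.
Source V1 fixes V_0 = 5 V.
KCL at each unknown node (sum of currents leaving = 0; resistances in Ω):
  Node 1: (V_1 - 5)/40 + (V_1 - 0)/40 = 0
Collecting terms: 0.05 × V_1 = 0.125  =>  V_1 = 2.5 V
Part 1:
  Read off the nodal solution: V_1 = 2.5 V
Part 2:
  I_R2 = (V_1 - V_2)/R2 = (2.5 - 0)/40 = 0.0625 A
  Magnitude: I_R2 = 0.0625 A
Part 3:
  I_R1 = (V_0 - V_1)/R1 = (5 - 2.5)/40 = 0.0625 A
  P_R1 = I_R1² × R1 = (0.0625)² × 40 = 0.1562 W

Final answers:
1. V_1 = 2.5 V
2. I_R2 = 0.0625 A
3. P_R1 = 0.1562 W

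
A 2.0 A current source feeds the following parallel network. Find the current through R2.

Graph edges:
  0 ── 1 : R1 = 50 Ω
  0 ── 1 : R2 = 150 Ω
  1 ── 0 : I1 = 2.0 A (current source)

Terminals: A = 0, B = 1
All resistors sit directly between nodes 0 and 1, so they are in parallel and share one voltage V; the full source current 2 A splits among them.
1/R_par = 1/50 + 1/150 = 0.02667 S  =>  R_par = 37.5 Ω
V = I × R_par = 2 × 37.5 = 75 V
I_R2 = V/R2 = 75/150 = 0.5 A

Final answer: 0.5 A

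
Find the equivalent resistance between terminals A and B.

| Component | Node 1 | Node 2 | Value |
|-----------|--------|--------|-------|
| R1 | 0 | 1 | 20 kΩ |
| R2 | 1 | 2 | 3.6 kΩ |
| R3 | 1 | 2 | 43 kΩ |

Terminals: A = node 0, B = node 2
Reduce the network between node 0 (A) and node 2 (B) by series/parallel combination:
  Rp1 = R2 ‖ R3 (parallel, both between nodes 1 and 2) = 1/(1/3600 + 1/43000) = 3322 Ω
  Rs1 = R1 + Rp1 (series, joined only at node 1) = 20000 + 3322 = 23320 Ω
R_eq = 23.32 kΩ

Final answer: 23.32 kΩ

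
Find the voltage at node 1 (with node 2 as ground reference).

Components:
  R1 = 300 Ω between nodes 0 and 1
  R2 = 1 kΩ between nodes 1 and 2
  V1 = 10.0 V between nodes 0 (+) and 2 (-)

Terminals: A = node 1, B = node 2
Nodal analysis, taking node 2 as the 0 V reference.
Source V1 fixes V_0 = 10 V.
KCL at each unknown node (sum of currents leaving = 0; resistances in Ω):
  Node 1: (V_1 - 10)/300 + (V_1 - 0)/1000 = 0
Collecting terms: 0.004333 × V_1 = 0.03333  =>  V_1 = 7.692 V
The requested potential is V_1 = 7.692 V.

Final answer: V_1 = 7.692 V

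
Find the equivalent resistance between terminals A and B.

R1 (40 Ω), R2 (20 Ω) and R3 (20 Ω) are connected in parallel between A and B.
Reduce the network between node 0 (A) and node 1 (B) by series/parallel combination:
  Rp1 = R1 ‖ R2 ‖ R3 (parallel, all between nodes 0 and 1) = 1/(1/40 + 1/20 + 1/20) = 8 Ω
R_eq = 8 Ω

Final answer: 8 Ω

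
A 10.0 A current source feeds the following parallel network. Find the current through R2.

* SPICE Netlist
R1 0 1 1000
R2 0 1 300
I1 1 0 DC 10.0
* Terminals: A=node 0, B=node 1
All resistors sit directly between nodes 0 and 1, so they are in parallel and share one voltage V; the full source current 10 A splits among them.
1/R_par = 1/1000 + 1/300 = 0.004333 S  =>  R_par = 230.8 Ω
V = I × R_par = 10 × 230.8 = 2308 V
I_R2 = V/R2 = 2308/300 = 7.692 A

Final answer: 7.692 A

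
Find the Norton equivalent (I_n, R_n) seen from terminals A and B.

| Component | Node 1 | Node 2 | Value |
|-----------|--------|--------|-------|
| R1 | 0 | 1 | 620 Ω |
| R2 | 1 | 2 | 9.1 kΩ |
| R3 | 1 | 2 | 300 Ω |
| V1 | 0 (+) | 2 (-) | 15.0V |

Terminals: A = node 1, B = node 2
Find the Thévenin equivalent first; then I_n = V_th/R_th and R_n = R_th.
Step 1 — V_th is the open-circuit voltage V_A - V_B (nothing connected across the terminals).
Nodal analysis, taking node 2 as the 0 V reference.
Source V1 fixes V_0 = 15 V.
KCL at each unknown node (sum of currents leaving = 0; resistances in Ω):
  Node 1: (V_1 - 15)/620 + (V_1 - 0)/9100 + (V_1 - 0)/300 = 0
Collecting terms: 0.005056 × V_1 = 0.02419  =>  V_1 = 4.785 V
V_th = V_1 - V_2 = 4.785 - 0 = 4.785 V
Step 2 — R_th: zero the source — replace V1 by a short circuit (node 2 merges into node 0) — and find the resistance seen between A (node 1) and B (node 0).
Reduce the network between node 1 (A) and node 0 (B) by series/parallel combination:
  Rp1 = R1 ‖ R2 ‖ R3 (parallel, all between nodes 0 and 1) = 1/(1/620 + 1/9100 + 1/300) = 197.8 Ω
R_th = 197.8 Ω
I_n = V_th/R_th = 4.785/197.8 = 0.02419 A, and R_n = R_th = 197.8 Ω

Final answer: I_n = 0.02419 A, R_n = 197.8 Ω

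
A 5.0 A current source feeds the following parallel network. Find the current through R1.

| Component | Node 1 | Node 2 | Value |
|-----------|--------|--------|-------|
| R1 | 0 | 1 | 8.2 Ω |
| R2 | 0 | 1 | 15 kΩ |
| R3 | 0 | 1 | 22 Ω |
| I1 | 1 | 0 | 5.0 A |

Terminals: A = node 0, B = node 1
All resistors sit directly between nodes 0 and 1, so they are in parallel and share one voltage V; the full source current 5 A splits among them.
1/R_par = 1/8.2 + 1/15000 + 1/22 = 0.1675 S  =>  R_par = 5.971 Ω
V = I × R_par = 5 × 5.971 = 29.86 V
I_R1 = V/R1 = 29.86/8.2 = 3.641 A

Final answer: 3.641 A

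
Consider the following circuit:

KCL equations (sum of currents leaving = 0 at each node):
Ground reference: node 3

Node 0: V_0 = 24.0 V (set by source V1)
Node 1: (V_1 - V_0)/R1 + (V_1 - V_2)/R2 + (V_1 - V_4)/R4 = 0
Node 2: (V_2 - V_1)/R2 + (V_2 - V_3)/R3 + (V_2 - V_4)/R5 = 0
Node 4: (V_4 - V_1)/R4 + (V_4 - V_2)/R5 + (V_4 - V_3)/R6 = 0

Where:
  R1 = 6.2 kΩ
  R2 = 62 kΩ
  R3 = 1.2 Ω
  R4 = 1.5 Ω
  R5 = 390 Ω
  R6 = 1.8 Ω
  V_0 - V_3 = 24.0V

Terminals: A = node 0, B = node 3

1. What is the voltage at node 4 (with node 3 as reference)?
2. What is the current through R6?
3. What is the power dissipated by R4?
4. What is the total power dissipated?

Nodal analysis, taking node 3 as the 0 V reference.
Source V1 fixes V_0 = 24 V.
KCL at each unknown node (sum of currents leaving = 0; resistances in Ω):
  Node 1: (V_1 - 24)/6200 + (V_1 - V_2)/62000 + (V_1 - V_4)/1.5 = 0
  Node 2: (V_2 - V_1)/62000 + (V_2 - 0)/1.2 + (V_2 - V_4)/390 = 0
  Node 4: (V_4 - V_1)/1.5 + (V_4 - V_2)/390 + (V_4 - 0)/1.8 = 0
Collecting terms (coefficients in siemens):
  0.6668·V_1 - 0.00001613·V_2 - 0.6667·V_4 = 0.003871
  0.8359·V_2 - 0.00001613·V_1 - 0.002564·V_4 = 0
  1.225·V_4 - 0.6667·V_1 - 0.002564·V_2 = 0
Solving these 3 simultaneous equations (Gaussian elimination) gives:
  V_1 = 0.01273 V, V_2 = 0.00002151 V, V_4 = 0.006932 V
Part 1:
  Read off the nodal solution: V_4 = 0.006932 V
Part 2:
  I_R6 = (V_3 - V_4)/R6 = (0 - 0.006932)/1.8 = -0.003851 A
  Magnitude: I_R6 = 0.003851 A
Part 3:
  I_R4 = (V_1 - V_4)/R4 = (0.01273 - 0.006932)/1.5 = 0.003869 A
  P_R4 = I_R4² × R4 = (0.003869)² × 1.5 = 0.00002245 W
Part 4:
  Power in each resistor, P = (ΔV)²/R:
    P_R1 = (24 - 0.01273)²/6200 = 0.0928 W
    P_R2 = (0.01273 - 0.00002151)²/62000 = 0.000000002607 W
    P_R3 = (0.00002151 - 0)²/1.2 = 0.0000000003855 W
    P_R4 = (0.01273 - 0.006932)²/1.5 = 0.00002245 W
    P_R5 = (0.00002151 - 0.006932)²/390 = 0.0000001224 W
    P_R6 = (0 - 0.006932)²/1.8 = 0.00002669 W
  P_total = P_R1 + P_R2 + P_R3 + P_R4 + P_R5 + P_R6 = 0.09285 W

Final answers:
1. V_4 = 0.006932 V
2. I_R6 = 0.003851 A
3. P_R4 = 2.245e-05 W
4. P_total = 0.09285 W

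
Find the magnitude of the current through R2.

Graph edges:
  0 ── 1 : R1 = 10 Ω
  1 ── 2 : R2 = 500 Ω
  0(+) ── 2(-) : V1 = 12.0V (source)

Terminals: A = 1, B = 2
Nodal analysis, taking node 2 as the 0 V reference.
Source V1 fixes V_0 = 12 V.
KCL at each unknown node (sum of currents leaving = 0; resistances in Ω):
  Node 1: (V_1 - 12)/10 + (V_1 - 0)/500 = 0
Collecting terms: 0.102 × V_1 = 1.2  =>  V_1 = 11.76 V
I_R2 = (V_1 - V_2)/R2 = (11.76 - 0)/500 = 0.02353 A
|I_R2| = 0.02353 A

Final answer: |I_R2| = 0.02353 A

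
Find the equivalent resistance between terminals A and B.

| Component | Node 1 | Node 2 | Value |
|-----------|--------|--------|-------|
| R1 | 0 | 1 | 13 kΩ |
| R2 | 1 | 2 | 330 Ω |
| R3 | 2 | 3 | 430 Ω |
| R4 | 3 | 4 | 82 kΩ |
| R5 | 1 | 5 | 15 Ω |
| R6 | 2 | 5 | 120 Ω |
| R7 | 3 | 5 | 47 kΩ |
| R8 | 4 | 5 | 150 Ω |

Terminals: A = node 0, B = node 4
The network is not a plain series/parallel combination. Inject a 1 A test current into terminal A (node 0) and return it from terminal B (node 4); then R_eq = V_A / (1 A).
Nodal analysis, taking node 4 as the 0 V reference.
Current source I_test pushes 1 A into node 0 and draws it out of node 4.
KCL at each unknown node (sum of currents leaving = 0; resistances in Ω):
  Node 0: (V_0 - V_1)/13000 - 1 = 0
  Node 1: (V_1 - V_0)/13000 + (V_1 - V_2)/330 + (V_1 - V_5)/15 = 0
  Node 2: (V_2 - V_1)/330 + (V_2 - V_3)/430 + (V_2 - V_5)/120 = 0
  Node 3: (V_3 - V_2)/430 + (V_3 - 0)/82000 + (V_3 - V_5)/47000 = 0
  Node 5: (V_5 - V_1)/15 + (V_5 - V_2)/120 + (V_5 - V_3)/47000 + (V_5 - 0)/150 = 0
Collecting terms (coefficients in siemens):
  0.00007692·V_0 - 0.00007692·V_1 = 1
  0.06977·V_1 - 0.00007692·V_0 - 0.00303·V_2 - 0.06667·V_5 = 0
  0.01369·V_2 - 0.00303·V_1 - 0.002326·V_3 - 0.008333·V_5 = 0
  0.002359·V_3 - 0.002326·V_2 - 0.00002128·V_5 = 0
  0.08169·V_5 - 0.06667·V_1 - 0.008333·V_2 - 0.00002128·V_3 = 0
Solving these 5 simultaneous equations (Gaussian elimination) gives:
  V_0 = 13160 V, V_1 = 164.2 V, V_2 = 153.4 V, V_3 = 152.6 V
  V_5 = 149.7 V
R_eq = V_0 / 1 A = 13160 Ω = 13.16 kΩ

Final answer: 13.16 kΩ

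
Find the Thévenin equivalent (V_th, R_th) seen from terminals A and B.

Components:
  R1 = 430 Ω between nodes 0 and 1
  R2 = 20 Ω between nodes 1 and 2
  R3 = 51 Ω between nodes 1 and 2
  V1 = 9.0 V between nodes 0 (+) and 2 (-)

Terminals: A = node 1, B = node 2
Step 1 — V_th is the open-circuit voltage V_A - V_B (nothing connected across the terminals).
Nodal analysis, taking node 2 as the 0 V reference.
Source V1 fixes V_0 = 9 V.
KCL at each unknown node (sum of currents leaving = 0; resistances in Ω):
  Node 1: (V_1 - 9)/430 + (V_1 - 0)/20 + (V_1 - 0)/51 = 0
Collecting terms: 0.07193 × V_1 = 0.02093  =>  V_1 = 0.291 V
V_th = V_1 - V_2 = 0.291 - 0 = 0.291 V
Step 2 — R_th: zero the source — replace V1 by a short circuit (node 2 merges into node 0) — and find the resistance seen between A (node 1) and B (node 0).
Reduce the network between node 1 (A) and node 0 (B) by series/parallel combination:
  Rp1 = R1 ‖ R2 ‖ R3 (parallel, all between nodes 0 and 1) = 1/(1/430 + 1/20 + 1/51) = 13.9 Ω
R_th = 13.9 Ω

Final answer: V_th = 0.291 V, R_th = 13.9 Ω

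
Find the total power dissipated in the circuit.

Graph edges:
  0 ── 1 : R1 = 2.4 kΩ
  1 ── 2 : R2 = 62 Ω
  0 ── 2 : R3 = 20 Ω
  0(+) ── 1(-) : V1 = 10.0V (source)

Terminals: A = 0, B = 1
Nodal analysis, taking node 1 as the 0 V reference.
Source V1 fixes V_0 = 10 V.
KCL at each unknown node (sum of currents leaving = 0; resistances in Ω):
  Node 2: (V_2 - 0)/62 + (V_2 - 10)/20 = 0
Collecting terms: 0.06613 × V_2 = 0.5  =>  V_2 = 7.561 V
Power in each resistor, P = (ΔV)²/R:
  P_R1 = (10 - 0)²/2400 = 0.04167 W
  P_R2 = (0 - 7.561)²/62 = 0.9221 W
  P_R3 = (10 - 7.561)²/20 = 0.2974 W
P_total = P_R1 + P_R2 + P_R3 = 1.261 W

Final answer: 1.261 W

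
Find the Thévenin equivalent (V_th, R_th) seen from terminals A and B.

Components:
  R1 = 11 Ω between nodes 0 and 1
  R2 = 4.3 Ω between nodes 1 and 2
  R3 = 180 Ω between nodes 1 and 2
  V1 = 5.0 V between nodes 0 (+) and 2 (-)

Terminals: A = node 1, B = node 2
Step 1 — V_th is the open-circuit voltage V_A - V_B (nothing connected across the terminals).
Nodal analysis, taking node 2 as the 0 V reference.
Source V1 fixes V_0 = 5 V.
KCL at each unknown node (sum of currents leaving = 0; resistances in Ω):
  Node 1: (V_1 - 5)/11 + (V_1 - 0)/4.3 + (V_1 - 0)/180 = 0
Collecting terms: 0.329 × V_1 = 0.4545  =>  V_1 = 1.382 V
V_th = V_1 - V_2 = 1.382 - 0 = 1.382 V
Step 2 — R_th: zero the source — replace V1 by a short circuit (node 2 merges into node 0) — and find the resistance seen between A (node 1) and B (node 0).
Reduce the network between node 1 (A) and node 0 (B) by series/parallel combination:
  Rp1 = R1 ‖ R2 ‖ R3 (parallel, all between nodes 0 and 1) = 1/(1/11 + 1/4.3 + 1/180) = 3.039 Ω
R_th = 3.039 Ω

Final answer: V_th = 1.382 V, R_th = 3.039 Ω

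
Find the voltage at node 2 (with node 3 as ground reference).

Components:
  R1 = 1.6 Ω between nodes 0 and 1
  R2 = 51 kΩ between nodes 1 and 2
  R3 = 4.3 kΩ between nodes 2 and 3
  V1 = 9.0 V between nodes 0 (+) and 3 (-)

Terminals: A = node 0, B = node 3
Nodal analysis, taking node 3 as the 0 V reference.
Source V1 fixes V_0 = 9 V.
KCL at each unknown node (sum of currents leaving = 0; resistances in Ω):
  Node 1: (V_1 - 9)/1.6 + (V_1 - V_2)/51000 = 0
  Node 2: (V_2 - V_1)/51000 + (V_2 - 0)/4300 = 0
Collecting terms (coefficients in siemens):
  0.625·V_1 - 0.00001961·V_2 = 5.625
  0.0002522·V_2 - 0.00001961·V_1 = 0
Determinant D = (0.625)(0.0002522) - (-0.00001961)(-0.00001961) = 0.0001576
V_1 = [(5.625)(0.0002522) - (-0.00001961)(0)]/D = 9 V
V_2 = [(0.625)(0) - (5.625)(-0.00001961)]/D = 0.6998 V
The requested potential is V_2 = 0.6998 V.

Final answer: V_2 = 0.6998 V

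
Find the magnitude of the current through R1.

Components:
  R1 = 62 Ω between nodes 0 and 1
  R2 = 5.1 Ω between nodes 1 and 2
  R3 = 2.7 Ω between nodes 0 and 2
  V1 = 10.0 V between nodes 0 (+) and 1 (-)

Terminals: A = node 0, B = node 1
Nodal analysis, taking node 1 as the 0 V reference.
Source V1 fixes V_0 = 10 V.
KCL at each unknown node (sum of currents leaving = 0; resistances in Ω):
  Node 2: (V_2 - 0)/5.1 + (V_2 - 10)/2.7 = 0
Collecting terms: 0.5664 × V_2 = 3.704  =>  V_2 = 6.538 V
I_R1 = (V_0 - V_1)/R1 = (10 - 0)/62 = 0.1613 A
|I_R1| = 0.1613 A

Final answer: |I_R1| = 0.1613 A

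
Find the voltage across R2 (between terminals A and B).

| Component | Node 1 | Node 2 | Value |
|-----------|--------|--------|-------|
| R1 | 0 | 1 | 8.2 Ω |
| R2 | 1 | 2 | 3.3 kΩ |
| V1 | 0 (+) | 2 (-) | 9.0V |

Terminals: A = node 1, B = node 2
R1 and R2 are in series across V1 (node 0 → node 1 → node 2), and the output A–B is taken across R2, so this is a voltage divider.
Series current: I = V1/(R1 + R2) = 9/(8.2 + 3300) = 9/3308 = 0.002721 A
V_R2 = I × R2 = V1 × R2/(R1 + R2) = 9 × 3300/3308 = 8.978 V

Final answer: 8.978 V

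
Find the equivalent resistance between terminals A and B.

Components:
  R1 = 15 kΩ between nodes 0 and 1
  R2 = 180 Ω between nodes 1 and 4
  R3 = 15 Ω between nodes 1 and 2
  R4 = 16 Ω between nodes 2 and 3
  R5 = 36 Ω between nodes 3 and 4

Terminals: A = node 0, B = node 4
Reduce the network between node 0 (A) and node 4 (B) by series/parallel combination:
  Rs1 = R3 + R4 (series, joined only at node 2) = 15 + 16 = 31 Ω
  Rs2 = R5 + Rs1 (series, joined only at node 3) = 36 + 31 = 67 Ω
  Rp1 = R2 ‖ Rs2 (parallel, both between nodes 1 and 4) = 1/(1/180 + 1/67) = 48.83 Ω
  Rs3 = R1 + Rp1 (series, joined only at node 1) = 15000 + 48.83 = 15050 Ω
R_eq = 15.05 kΩ

Final answer: 15.05 kΩ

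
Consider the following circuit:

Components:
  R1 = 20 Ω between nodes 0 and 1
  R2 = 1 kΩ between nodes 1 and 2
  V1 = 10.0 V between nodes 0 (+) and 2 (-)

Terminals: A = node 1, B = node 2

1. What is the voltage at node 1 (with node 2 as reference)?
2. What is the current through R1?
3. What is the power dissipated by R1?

Nodal analysis, taking node 2 as the 0 V reference.
Source V1 fixes V_0 = 10 V.
KCL at each unknown node (sum of currents leaving = 0; resistances in Ω):
  Node 1: (V_1 - 10)/20 + (V_1 - 0)/1000 = 0
Collecting terms: 0.051 × V_1 = 0.5  =>  V_1 = 9.804 V
Part 1:
  Read off the nodal solution: V_1 = 9.804 V
Part 2:
  I_R1 = (V_0 - V_1)/R1 = (10 - 9.804)/20 = 0.009804 A
  Magnitude: I_R1 = 0.009804 A
Part 3:
  I_R1 = (V_0 - V_1)/R1 = (10 - 9.804)/20 = 0.009804 A
  P_R1 = I_R1² × R1 = (0.009804)² × 20 = 0.001922 W

Final answers:
1. V_1 = 9.804 V
2. I_R1 = 0.009804 A
3. P_R1 = 0.001922 W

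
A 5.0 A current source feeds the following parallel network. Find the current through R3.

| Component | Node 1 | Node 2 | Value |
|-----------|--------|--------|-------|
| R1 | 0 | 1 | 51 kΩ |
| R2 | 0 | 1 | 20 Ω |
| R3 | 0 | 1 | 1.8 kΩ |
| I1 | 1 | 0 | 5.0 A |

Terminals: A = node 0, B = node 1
All resistors sit directly between nodes 0 and 1, so they are in parallel and share one voltage V; the full source current 5 A splits among them.
1/R_par = 1/51000 + 1/20 + 1/1800 = 0.05058 S  =>  R_par = 19.77 Ω
V = I × R_par = 5 × 19.77 = 98.86 V
I_R3 = V/R3 = 98.86/1800 = 0.05492 A

Final answer: 0.05492 A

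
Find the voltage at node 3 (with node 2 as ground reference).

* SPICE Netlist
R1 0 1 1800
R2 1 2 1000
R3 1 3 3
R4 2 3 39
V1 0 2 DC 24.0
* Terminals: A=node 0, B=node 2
Nodal analysis, taking node 2 as the 0 V reference.
Source V1 fixes V_0 = 24 V.
KCL at each unknown node (sum of currents leaving = 0; resistances in Ω):
  Node 1: (V_1 - 24)/1800 + (V_1 - 0)/1000 + (V_1 - V_3)/3 = 0
  Node 3: (V_3 - V_1)/3 + (V_3 - 0)/39 = 0
Collecting terms (coefficients in siemens):
  0.3349·V_1 - 0.3333·V_3 = 0.01333
  0.359·V_3 - 0.3333·V_1 = 0
Determinant D = (0.3349)(0.359) - (-0.3333)(-0.3333) = 0.009105
V_1 = [(0.01333)(0.359) - (-0.3333)(0)]/D = 0.5257 V
V_3 = [(0.3349)(0) - (0.01333)(-0.3333)]/D = 0.4881 V
The requested potential is V_3 = 0.4881 V.

Final answer: V_3 = 0.4881 V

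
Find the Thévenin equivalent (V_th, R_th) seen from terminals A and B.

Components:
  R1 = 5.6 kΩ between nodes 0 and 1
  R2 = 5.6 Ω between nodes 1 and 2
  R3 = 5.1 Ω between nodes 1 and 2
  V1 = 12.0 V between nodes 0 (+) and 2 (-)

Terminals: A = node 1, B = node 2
Step 1 — V_th is the open-circuit voltage V_A - V_B (nothing connected across the terminals).
Nodal analysis, taking node 2 as the 0 V reference.
Source V1 fixes V_0 = 12 V.
KCL at each unknown node (sum of currents leaving = 0; resistances in Ω):
  Node 1: (V_1 - 12)/5600 + (V_1 - 0)/5.6 + (V_1 - 0)/5.1 = 0
Collecting terms: 0.3748 × V_1 = 0.002143  =>  V_1 = 0.005717 V
V_th = V_1 - V_2 = 0.005717 - 0 = 0.005717 V
Step 2 — R_th: zero the source — replace V1 by a short circuit (node 2 merges into node 0) — and find the resistance seen between A (node 1) and B (node 0).
Reduce the network between node 1 (A) and node 0 (B) by series/parallel combination:
  Rp1 = R1 ‖ R2 ‖ R3 (parallel, all between nodes 0 and 1) = 1/(1/5600 + 1/5.6 + 1/5.1) = 2.668 Ω
R_th = 2.668 Ω

Final answer: V_th = 0.005717 V, R_th = 2.668 Ω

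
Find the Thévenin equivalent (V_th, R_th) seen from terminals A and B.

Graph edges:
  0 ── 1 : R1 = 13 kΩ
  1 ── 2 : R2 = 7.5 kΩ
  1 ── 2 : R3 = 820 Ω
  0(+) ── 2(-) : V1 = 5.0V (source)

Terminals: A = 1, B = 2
Step 1 — V_th is the open-circuit voltage V_A - V_B (nothing connected across the terminals).
Nodal analysis, taking node 2 as the 0 V reference.
Source V1 fixes V_0 = 5 V.
KCL at each unknown node (sum of currents leaving = 0; resistances in Ω):
  Node 1: (V_1 - 5)/13000 + (V_1 - 0)/7500 + (V_1 - 0)/820 = 0
Collecting terms: 0.00143 × V_1 = 0.0003846  =>  V_1 = 0.269 V
V_th = V_1 - V_2 = 0.269 - 0 = 0.269 V
Step 2 — R_th: zero the source — replace V1 by a short circuit (node 2 merges into node 0) — and find the resistance seen between A (node 1) and B (node 0).
Reduce the network between node 1 (A) and node 0 (B) by series/parallel combination:
  Rp1 = R1 ‖ R2 ‖ R3 (parallel, all between nodes 0 and 1) = 1/(1/13000 + 1/7500 + 1/820) = 699.4 Ω
R_th = 699.4 Ω

Final answer: V_th = 0.269 V, R_th = 699.4 Ω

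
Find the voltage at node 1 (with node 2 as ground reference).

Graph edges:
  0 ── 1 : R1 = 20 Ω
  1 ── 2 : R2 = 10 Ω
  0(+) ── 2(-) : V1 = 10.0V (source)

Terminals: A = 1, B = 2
Nodal analysis, taking node 2 as the 0 V reference.
Source V1 fixes V_0 = 10 V.
KCL at each unknown node (sum of currents leaving = 0; resistances in Ω):
  Node 1: (V_1 - 10)/20 + (V_1 - 0)/10 = 0
Collecting terms: 0.15 × V_1 = 0.5  =>  V_1 = 3.333 V
The requested potential is V_1 = 3.333 V.

Final answer: V_1 = 3.333 V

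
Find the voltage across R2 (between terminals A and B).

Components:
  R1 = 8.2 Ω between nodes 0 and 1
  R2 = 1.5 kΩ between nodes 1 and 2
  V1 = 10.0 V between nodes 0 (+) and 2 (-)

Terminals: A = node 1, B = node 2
R1 and R2 are in series across V1 (node 0 → node 1 → node 2), and the output A–B is taken across R2, so this is a voltage divider.
Series current: I = V1/(R1 + R2) = 10/(8.2 + 1500) = 10/1508 = 0.00663 A
V_R2 = I × R2 = V1 × R2/(R1 + R2) = 10 × 1500/1508 = 9.946 V

Final answer: 9.946 V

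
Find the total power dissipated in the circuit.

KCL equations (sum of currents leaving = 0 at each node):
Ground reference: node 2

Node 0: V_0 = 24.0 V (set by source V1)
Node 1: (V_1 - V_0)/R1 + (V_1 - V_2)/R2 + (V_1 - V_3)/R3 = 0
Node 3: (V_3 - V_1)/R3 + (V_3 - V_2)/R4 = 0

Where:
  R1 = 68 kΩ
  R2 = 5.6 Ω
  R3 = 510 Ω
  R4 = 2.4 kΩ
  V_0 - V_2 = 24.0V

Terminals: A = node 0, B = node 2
Nodal analysis, taking node 2 as the 0 V reference.
Source V1 fixes V_0 = 24 V.
KCL at each unknown node (sum of currents leaving = 0; resistances in Ω):
  Node 1: (V_1 - 24)/68000 + (V_1 - 0)/5.6 + (V_1 - V_3)/510 = 0
  Node 3: (V_3 - V_1)/510 + (V_3 - 0)/2400 = 0
Collecting terms (coefficients in siemens):
  0.1805·V_1 - 0.001961·V_3 = 0.0003529
  0.002377·V_3 - 0.001961·V_1 = 0
Determinant D = (0.1805)(0.002377) - (-0.001961)(-0.001961) = 0.0004254
V_1 = [(0.0003529)(0.002377) - (-0.001961)(0)]/D = 0.001973 V
V_3 = [(0.1805)(0) - (0.0003529)(-0.001961)]/D = 0.001627 V
Power in each resistor, P = (ΔV)²/R:
  P_R1 = (24 - 0.001973)²/68000 = 0.008469 W
  P_R2 = (0.001973 - 0)²/5.6 = 0.0000006948 W
  P_R3 = (0.001973 - 0.001627)²/510 = 0.0000000002343 W
  P_R4 = (0 - 0.001627)²/2400 = 0.000000001103 W
P_total = P_R1 + P_R2 + P_R3 + P_R4 = 0.00847 W

Final answer: 0.00847 W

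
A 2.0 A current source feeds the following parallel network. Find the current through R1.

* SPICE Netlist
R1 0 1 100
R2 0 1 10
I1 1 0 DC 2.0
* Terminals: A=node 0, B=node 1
All resistors sit directly between nodes 0 and 1, so they are in parallel and share one voltage V; the full source current 2 A splits among them.
1/R_par = 1/100 + 1/10 = 0.11 S  =>  R_par = 9.091 Ω
V = I × R_par = 2 × 9.091 = 18.18 V
I_R1 = V/R1 = 18.18/100 = 0.1818 A

Final answer: 0.1818 A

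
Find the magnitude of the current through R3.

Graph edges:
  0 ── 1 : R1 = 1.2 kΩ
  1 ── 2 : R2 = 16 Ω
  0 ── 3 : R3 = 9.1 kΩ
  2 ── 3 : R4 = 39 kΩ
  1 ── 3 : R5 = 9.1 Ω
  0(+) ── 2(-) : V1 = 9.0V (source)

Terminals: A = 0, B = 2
Nodal analysis, taking node 2 as the 0 V reference.
Source V1 fixes V_0 = 9 V.
KCL at each unknown node (sum of currents leaving = 0; resistances in Ω):
  Node 1: (V_1 - 9)/1200 + (V_1 - 0)/16 + (V_1 - V_3)/9.1 = 0
  Node 3: (V_3 - 9)/9100 + (V_3 - 0)/39000 + (V_3 - V_1)/9.1 = 0
Collecting terms (coefficients in siemens):
  0.1732·V_1 - 0.1099·V_3 = 0.0075
  0.11·V_3 - 0.1099·V_1 = 0.000989
Determinant D = (0.1732)(0.11) - (-0.1099)(-0.1099) = 0.006983
V_1 = [(0.0075)(0.11) - (-0.1099)(0.000989)]/D = 0.1337 V
V_3 = [(0.1732)(0.000989) - (0.0075)(-0.1099)]/D = 0.1426 V
I_R3 = (V_0 - V_3)/R3 = (9 - 0.1426)/9100 = 0.0009733 A
|I_R3| = 0.0009733 A

Final answer: |I_R3| = 0.0009733 A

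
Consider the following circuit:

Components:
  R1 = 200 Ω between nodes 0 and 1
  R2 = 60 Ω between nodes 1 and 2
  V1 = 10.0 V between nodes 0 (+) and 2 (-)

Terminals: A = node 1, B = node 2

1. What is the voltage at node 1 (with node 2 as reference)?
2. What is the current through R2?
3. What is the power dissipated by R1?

Nodal analysis, taking node 2 as the 0 V reference.
Source V1 fixes V_0 = 10 V.
KCL at each unknown node (sum of currents leaving = 0; resistances in Ω):
  Node 1: (V_1 - 10)/200 + (V_1 - 0)/60 = 0
Collecting terms: 0.02167 × V_1 = 0.05  =>  V_1 = 2.308 V
Part 1:
  Read off the nodal solution: V_1 = 2.308 V
Part 2:
  I_R2 = (V_1 - V_2)/R2 = (2.308 - 0)/60 = 0.03846 A
  Magnitude: I_R2 = 0.03846 A
Part 3:
  I_R1 = (V_0 - V_1)/R1 = (10 - 2.308)/200 = 0.03846 A
  P_R1 = I_R1² × R1 = (0.03846)² × 200 = 0.2959 W

Final answers:
1. V_1 = 2.308 V
2. I_R2 = 0.03846 A
3. P_R1 = 0.2959 W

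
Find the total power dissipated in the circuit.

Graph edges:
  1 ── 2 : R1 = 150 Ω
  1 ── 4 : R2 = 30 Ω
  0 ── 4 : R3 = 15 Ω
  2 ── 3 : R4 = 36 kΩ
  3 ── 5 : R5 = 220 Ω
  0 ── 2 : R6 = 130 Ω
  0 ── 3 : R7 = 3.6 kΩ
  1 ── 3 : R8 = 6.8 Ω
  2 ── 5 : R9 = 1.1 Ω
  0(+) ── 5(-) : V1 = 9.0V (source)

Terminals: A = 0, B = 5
Nodal analysis, taking node 5 as the 0 V reference.
Source V1 fixes V_0 = 9 V.
KCL at each unknown node (sum of currents leaving = 0; resistances in Ω):
  Node 1: (V_1 - V_2)/150 + (V_1 - V_4)/30 + (V_1 - V_3)/6.8 = 0
  Node 2: (V_2 - V_1)/150 + (V_2 - V_3)/36000 + (V_2 - 9)/130 + (V_2 - 0)/1.1 = 0
  Node 3: (V_3 - V_2)/36000 + (V_3 - 0)/220 + (V_3 - 9)/3600 + (V_3 - V_1)/6.8 = 0
  Node 4: (V_4 - V_1)/30 + (V_4 - 9)/15 = 0
Collecting terms (coefficients in siemens):
  0.1871·V_1 - 0.006667·V_2 - 0.1471·V_3 - 0.03333·V_4 = 0
  0.9235·V_2 - 0.006667·V_1 - 0.00002778·V_3 = 0.06923
  0.1519·V_3 - 0.1471·V_1 - 0.00002778·V_2 = 0.0025
  0.1·V_4 - 0.03333·V_1 = 0.6
Solving these 4 simultaneous equations (Gaussian elimination) gives:
  V_1 = 6.051 V, V_2 = 0.1188 V, V_3 = 5.874 V, V_4 = 8.017 V
Power in each resistor, P = (ΔV)²/R:
  P_R1 = (6.051 - 0.1188)²/150 = 0.2346 W
  P_R2 = (6.051 - 8.017)²/30 = 0.1289 W
  P_R3 = (9 - 8.017)²/15 = 0.06443 W
  P_R4 = (0.1188 - 5.874)²/36000 = 0.0009201 W
  P_R5 = (5.874 - 0)²/220 = 0.1568 W
  P_R6 = (9 - 0.1188)²/130 = 0.6067 W
  P_R7 = (9 - 5.874)²/3600 = 0.002714 W
  P_R8 = (6.051 - 5.874)²/6.8 = 0.004594 W
  P_R9 = (0.1188 - 0)²/1.1 = 0.01284 W
P_total = P_R1 + P_R2 + P_R3 + P_R4 + P_R5 + P_R6 + P_R7 + P_R8 + P_R9 = 1.213 W

Final answer: 1.213 W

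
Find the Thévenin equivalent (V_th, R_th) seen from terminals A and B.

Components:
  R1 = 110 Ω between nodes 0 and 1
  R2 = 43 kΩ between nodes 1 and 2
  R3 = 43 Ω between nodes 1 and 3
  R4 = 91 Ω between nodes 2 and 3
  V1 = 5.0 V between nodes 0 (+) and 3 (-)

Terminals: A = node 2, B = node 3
Step 1 — V_th is the open-circuit voltage V_A - V_B (nothing connected across the terminals).
Nodal analysis, taking node 3 as the 0 V reference.
Source V1 fixes V_0 = 5 V.
KCL at each unknown node (sum of currents leaving = 0; resistances in Ω):
  Node 1: (V_1 - 5)/110 + (V_1 - V_2)/43000 + (V_1 - 0)/43 = 0
  Node 2: (V_2 - V_1)/43000 + (V_2 - 0)/91 = 0
Collecting terms (coefficients in siemens):
  0.03237·V_1 - 0.00002326·V_2 = 0.04545
  0.01101·V_2 - 0.00002326·V_1 = 0
Determinant D = (0.03237)(0.01101) - (-0.00002326)(-0.00002326) = 0.0003565
V_1 = [(0.04545)(0.01101) - (-0.00002326)(0)]/D = 1.404 V
V_2 = [(0.03237)(0) - (0.04545)(-0.00002326)]/D = 0.002965 V
V_th = V_2 - V_3 = 0.002965 - 0 = 0.002965 V
Step 2 — R_th: zero the source — replace V1 by a short circuit (node 3 merges into node 0) — and find the resistance seen between A (node 2) and B (node 0).
Reduce the network between node 2 (A) and node 0 (B) by series/parallel combination:
  Rp1 = R1 ‖ R3 (parallel, both between nodes 0 and 1) = 1/(1/110 + 1/43) = 30.92 Ω
  Rs1 = R2 + Rp1 (series, joined only at node 1) = 43000 + 30.92 = 43030 Ω
  Rp2 = R4 ‖ Rs1 (parallel, both between nodes 0 and 2) = 1/(1/91 + 1/43030) = 90.81 Ω
R_th = 90.81 Ω

Final answer: V_th = 0.002965 V, R_th = 90.81 Ω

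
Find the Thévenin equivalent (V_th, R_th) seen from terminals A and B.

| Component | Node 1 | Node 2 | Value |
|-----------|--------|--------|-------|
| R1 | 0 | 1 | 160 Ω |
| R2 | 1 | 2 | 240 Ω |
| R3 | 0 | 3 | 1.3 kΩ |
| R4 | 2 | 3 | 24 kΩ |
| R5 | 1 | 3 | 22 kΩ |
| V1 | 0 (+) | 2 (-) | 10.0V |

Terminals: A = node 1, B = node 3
Step 1 — V_th is the open-circuit voltage V_A - V_B (nothing connected across the terminals).
Nodal analysis, taking node 2 as the 0 V reference.
Source V1 fixes V_0 = 10 V.
KCL at each unknown node (sum of currents leaving = 0; resistances in Ω):
  Node 1: (V_1 - 10)/160 + (V_1 - 0)/240 + (V_1 - V_3)/22000 = 0
  Node 3: (V_3 - 10)/1300 + (V_3 - 0)/24000 + (V_3 - V_1)/22000 = 0
Collecting terms (coefficients in siemens):
  0.01046·V_1 - 0.00004545·V_3 = 0.0625
  0.0008564·V_3 - 0.00004545·V_1 = 0.007692
Determinant D = (0.01046)(0.0008564) - (-0.00004545)(-0.00004545) = 0.000008957
V_1 = [(0.0625)(0.0008564) - (-0.00004545)(0.007692)]/D = 6.014 V
V_3 = [(0.01046)(0.007692) - (0.0625)(-0.00004545)]/D = 9.302 V
V_th = V_1 - V_3 = 6.014 - 9.302 = -3.288 V
Step 2 — R_th: zero the source — replace V1 by a short circuit (node 2 merges into node 0) — and find the resistance seen between A (node 1) and B (node 3).
Reduce the network between node 1 (A) and node 3 (B) by series/parallel combination:
  Rp1 = R1 ‖ R2 (parallel, both between nodes 0 and 1) = 1/(1/160 + 1/240) = 96 Ω
  Rp2 = R3 ‖ R4 (parallel, both between nodes 0 and 3) = 1/(1/1300 + 1/24000) = 1233 Ω
  Rs1 = Rp1 + Rp2 (series, joined only at node 0) = 96 + 1233 = 1329 Ω
  Rp3 = R5 ‖ Rs1 (parallel, both between nodes 1 and 3) = 1/(1/22000 + 1/1329) = 1253 Ω
R_th = 1.253 kΩ

Final answer: V_th = -3.288 V, R_th = 1.253 kΩ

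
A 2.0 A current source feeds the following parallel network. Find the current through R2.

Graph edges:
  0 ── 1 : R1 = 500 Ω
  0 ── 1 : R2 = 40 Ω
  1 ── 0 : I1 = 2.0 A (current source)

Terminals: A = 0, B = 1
All resistors sit directly between nodes 0 and 1, so they are in parallel and share one voltage V; the full source current 2 A splits among them.
1/R_par = 1/500 + 1/40 = 0.027 S  =>  R_par = 37.04 Ω
V = I × R_par = 2 × 37.04 = 74.07 V
I_R2 = V/R2 = 74.07/40 = 1.852 A

Final answer: 1.852 A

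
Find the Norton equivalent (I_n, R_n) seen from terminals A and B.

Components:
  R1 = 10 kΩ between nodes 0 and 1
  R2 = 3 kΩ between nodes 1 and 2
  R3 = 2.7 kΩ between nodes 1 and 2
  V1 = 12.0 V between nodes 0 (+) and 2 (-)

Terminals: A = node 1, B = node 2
Find the Thévenin equivalent first; then I_n = V_th/R_th and R_n = R_th.
Step 1 — V_th is the open-circuit voltage V_A - V_B (nothing connected across the terminals).
Nodal analysis, taking node 2 as the 0 V reference.
Source V1 fixes V_0 = 12 V.
KCL at each unknown node (sum of currents leaving = 0; resistances in Ω):
  Node 1: (V_1 - 12)/10000 + (V_1 - 0)/3000 + (V_1 - 0)/2700 = 0
Collecting terms: 0.0008037 × V_1 = 0.0012  =>  V_1 = 1.493 V
V_th = V_1 - V_2 = 1.493 - 0 = 1.493 V
Step 2 — R_th: zero the source — replace V1 by a short circuit (node 2 merges into node 0) — and find the resistance seen between A (node 1) and B (node 0).
Reduce the network between node 1 (A) and node 0 (B) by series/parallel combination:
  Rp1 = R1 ‖ R2 ‖ R3 (parallel, all between nodes 0 and 1) = 1/(1/10000 + 1/3000 + 1/2700) = 1244 Ω
R_th = 1.244 kΩ
I_n = V_th/R_th = 1.493/1244 = 0.0012 A, and R_n = R_th = 1.244 kΩ

Final answer: I_n = 0.0012 A, R_n = 1.244 kΩ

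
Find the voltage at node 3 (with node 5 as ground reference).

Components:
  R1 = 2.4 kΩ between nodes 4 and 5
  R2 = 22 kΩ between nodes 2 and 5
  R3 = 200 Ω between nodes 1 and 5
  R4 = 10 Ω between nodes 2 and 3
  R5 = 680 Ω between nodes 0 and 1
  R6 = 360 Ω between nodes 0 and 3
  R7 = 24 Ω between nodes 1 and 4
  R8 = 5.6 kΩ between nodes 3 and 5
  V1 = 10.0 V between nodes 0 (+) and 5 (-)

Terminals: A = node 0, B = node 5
Nodal analysis, taking node 5 as the 0 V reference.
Source V1 fixes V_0 = 10 V.
KCL at each unknown node (sum of currents leaving = 0; resistances in Ω):
  Node 1: (V_1 - 0)/200 + (V_1 - 10)/680 + (V_1 - V_4)/24 = 0
  Node 2: (V_2 - 0)/22000 + (V_2 - V_3)/10 = 0
  Node 3: (V_3 - V_2)/10 + (V_3 - 10)/360 + (V_3 - 0)/5600 = 0
  Node 4: (V_4 - 0)/2400 + (V_4 - V_1)/24 = 0
Collecting terms (coefficients in siemens):
  0.04814·V_1 - 0.04167·V_4 = 0.01471
  0.1·V_2 - 0.1·V_3 = 0
  0.103·V_3 - 0.1·V_2 = 0.02778
  0.04208·V_4 - 0.04167·V_1 = 0
Solving these 4 simultaneous equations (Gaussian elimination) gives:
  V_1 = 2.137 V, V_2 = 9.25 V, V_3 = 9.254 V, V_4 = 2.115 V
The requested potential is V_3 = 9.254 V.

Final answer: V_3 = 9.254 V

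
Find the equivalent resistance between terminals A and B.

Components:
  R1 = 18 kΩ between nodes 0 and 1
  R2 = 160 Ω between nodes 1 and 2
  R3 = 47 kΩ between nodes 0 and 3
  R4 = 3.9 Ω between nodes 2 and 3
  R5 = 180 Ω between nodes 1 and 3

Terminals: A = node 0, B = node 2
The network is not a plain series/parallel combination. Inject a 1 A test current into terminal A (node 0) and return it from terminal B (node 2); then R_eq = V_A / (1 A).
Nodal analysis, taking node 2 as the 0 V reference.
Current source I_test pushes 1 A into node 0 and draws it out of node 2.
KCL at each unknown node (sum of currents leaving = 0; resistances in Ω):
  Node 0: (V_0 - V_1)/18000 + (V_0 - V_3)/47000 - 1 = 0
  Node 1: (V_1 - V_0)/18000 + (V_1 - 0)/160 + (V_1 - V_3)/180 = 0
  Node 3: (V_3 - V_0)/47000 + (V_3 - V_1)/180 + (V_3 - 0)/3.9 = 0
Collecting terms (coefficients in siemens):
  0.00007683·V_0 - 0.00005556·V_1 - 0.00002128·V_3 = 1
  0.01186·V_1 - 0.00005556·V_0 - 0.005556·V_3 = 0
  0.262·V_3 - 0.00002128·V_0 - 0.005556·V_1 = 0
Solving these 3 simultaneous equations (Gaussian elimination) gives:
  V_0 = 13060 V, V_1 = 62.29 V, V_3 = 2.382 V
R_eq = V_0 / 1 A = 13060 Ω = 13.06 kΩ

Final answer: 13.06 kΩ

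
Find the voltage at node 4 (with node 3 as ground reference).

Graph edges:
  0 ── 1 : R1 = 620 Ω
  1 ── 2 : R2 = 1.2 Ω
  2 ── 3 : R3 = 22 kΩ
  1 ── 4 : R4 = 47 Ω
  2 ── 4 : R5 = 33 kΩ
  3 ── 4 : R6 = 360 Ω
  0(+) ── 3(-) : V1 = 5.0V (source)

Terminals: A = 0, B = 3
Nodal analysis, taking node 3 as the 0 V reference.
Source V1 fixes V_0 = 5 V.
KCL at each unknown node (sum of currents leaving = 0; resistances in Ω):
  Node 1: (V_1 - 5)/620 + (V_1 - V_2)/1.2 + (V_1 - V_4)/47 = 0
  Node 2: (V_2 - V_1)/1.2 + (V_2 - 0)/22000 + (V_2 - V_4)/33000 = 0
  Node 4: (V_4 - V_1)/47 + (V_4 - V_2)/33000 + (V_4 - 0)/360 = 0
Collecting terms (coefficients in siemens):
  0.8562·V_1 - 0.8333·V_2 - 0.02128·V_4 = 0.008065
  0.8334·V_2 - 0.8333·V_1 - 0.0000303·V_4 = 0
  0.02408·V_4 - 0.02128·V_1 - 0.0000303·V_2 = 0
Solving these 3 simultaneous equations (Gaussian elimination) gives:
  V_1 = 1.959 V, V_2 = 1.959 V, V_4 = 1.733 V
The requested potential is V_4 = 1.733 V.

Final answer: V_4 = 1.733 V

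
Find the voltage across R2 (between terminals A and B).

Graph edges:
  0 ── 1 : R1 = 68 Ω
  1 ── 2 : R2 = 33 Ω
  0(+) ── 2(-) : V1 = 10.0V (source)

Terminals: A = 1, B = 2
R1 and R2 are in series across V1 (node 0 → node 1 → node 2), and the output A–B is taken across R2, so this is a voltage divider.
Series current: I = V1/(R1 + R2) = 10/(68 + 33) = 10/101 = 0.09901 A
V_R2 = I × R2 = V1 × R2/(R1 + R2) = 10 × 33/101 = 3.267 V

Final answer: 3.267 V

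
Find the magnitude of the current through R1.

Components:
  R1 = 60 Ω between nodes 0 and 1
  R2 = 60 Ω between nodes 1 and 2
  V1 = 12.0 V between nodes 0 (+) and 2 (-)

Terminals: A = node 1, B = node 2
Nodal analysis, taking node 2 as the 0 V reference.
Source V1 fixes V_0 = 12 V.
KCL at each unknown node (sum of currents leaving = 0; resistances in Ω):
  Node 1: (V_1 - 12)/60 + (V_1 - 0)/60 = 0
Collecting terms: 0.03333 × V_1 = 0.2  =>  V_1 = 6 V
I_R1 = (V_0 - V_1)/R1 = (12 - 6)/60 = 0.1 A
|I_R1| = 0.1 A

Final answer: |I_R1| = 0.1 A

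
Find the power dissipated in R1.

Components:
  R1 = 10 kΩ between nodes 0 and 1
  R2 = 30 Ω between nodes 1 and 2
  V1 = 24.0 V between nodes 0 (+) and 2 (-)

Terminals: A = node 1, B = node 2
Nodal analysis, taking node 2 as the 0 V reference.
Source V1 fixes V_0 = 24 V.
KCL at each unknown node (sum of currents leaving = 0; resistances in Ω):
  Node 1: (V_1 - 24)/10000 + (V_1 - 0)/30 = 0
Collecting terms: 0.03343 × V_1 = 0.0024  =>  V_1 = 0.07178 V
I_R1 = (V_0 - V_1)/R1 = (24 - 0.07178)/10000 = 0.002393 A
P_R1 = I_R1² × R1 = (0.002393)² × 10000 = 0.05726 W

Final answer: 0.05726 W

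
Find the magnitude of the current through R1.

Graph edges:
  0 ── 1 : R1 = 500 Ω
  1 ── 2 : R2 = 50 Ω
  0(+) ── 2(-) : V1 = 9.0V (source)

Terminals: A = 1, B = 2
Nodal analysis, taking node 2 as the 0 V reference.
Source V1 fixes V_0 = 9 V.
KCL at each unknown node (sum of currents leaving = 0; resistances in Ω):
  Node 1: (V_1 - 9)/500 + (V_1 - 0)/50 = 0
Collecting terms: 0.022 × V_1 = 0.018  =>  V_1 = 0.8182 V
I_R1 = (V_0 - V_1)/R1 = (9 - 0.8182)/500 = 0.01636 A
|I_R1| = 0.01636 A

Final answer: |I_R1| = 0.01636 A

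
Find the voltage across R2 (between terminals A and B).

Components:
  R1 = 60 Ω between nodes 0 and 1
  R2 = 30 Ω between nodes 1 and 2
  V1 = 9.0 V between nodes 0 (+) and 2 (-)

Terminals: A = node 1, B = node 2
R1 and R2 are in series across V1 (node 0 → node 1 → node 2), and the output A–B is taken across R2, so this is a voltage divider.
Series current: I = V1/(R1 + R2) = 9/(60 + 30) = 9/90 = 0.1 A
V_R2 = I × R2 = V1 × R2/(R1 + R2) = 9 × 30/90 = 3 V

Final answer: 3 V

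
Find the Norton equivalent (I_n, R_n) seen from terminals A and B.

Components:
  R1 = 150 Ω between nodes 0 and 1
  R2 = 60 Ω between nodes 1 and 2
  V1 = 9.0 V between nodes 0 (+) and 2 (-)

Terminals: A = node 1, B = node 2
Find the Thévenin equivalent first; then I_n = V_th/R_th and R_n = R_th.
Step 1 — V_th is the open-circuit voltage V_A - V_B (nothing connected across the terminals).
Nodal analysis, taking node 2 as the 0 V reference.
Source V1 fixes V_0 = 9 V.
KCL at each unknown node (sum of currents leaving = 0; resistances in Ω):
  Node 1: (V_1 - 9)/150 + (V_1 - 0)/60 = 0
Collecting terms: 0.02333 × V_1 = 0.06  =>  V_1 = 2.571 V
V_th = V_1 - V_2 = 2.571 - 0 = 2.571 V
Step 2 — R_th: zero the source — replace V1 by a short circuit (node 2 merges into node 0) — and find the resistance seen between A (node 1) and B (node 0).
Reduce the network between node 1 (A) and node 0 (B) by series/parallel combination:
  Rp1 = R1 ‖ R2 (parallel, both between nodes 0 and 1) = 1/(1/150 + 1/60) = 42.86 Ω
R_th = 42.86 Ω
I_n = V_th/R_th = 2.571/42.86 = 0.06 A, and R_n = R_th = 42.86 Ω

Final answer: I_n = 0.06 A, R_n = 42.86 Ω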